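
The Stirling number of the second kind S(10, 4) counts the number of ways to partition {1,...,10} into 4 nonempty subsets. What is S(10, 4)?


Using the explicit formula S(n,k) = (1/k!) sum_{j=0}^{k} (-1)^(k-j) C(k,j) j^n:
S(10, 4) = 34105
Equivalently, S(n,k) is n! times the coefficient of x^n in the EGF (e^x - 1)^k / k!.

34105


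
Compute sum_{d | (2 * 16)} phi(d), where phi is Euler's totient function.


First, 2 * 16 = 32. One classical identity is sum_{d | n} phi(d) = n (each k in [1, n] has a unique gcd with n, and among the k's with gcd(k, n) = n/d there are phi(d) of them). So the sum equals 32. We also verify directly:
Divisors of 32: 1, 2, 4, 8, 16, 32.
phi values: 1, 1, 2, 4, 8, 16.
Sum = 32.

32


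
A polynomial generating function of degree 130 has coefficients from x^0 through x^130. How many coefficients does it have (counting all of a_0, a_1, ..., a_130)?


A polynomial of degree 130 takes the form a_0 + a_1 x + ... + a_130 x^130.
The number of coefficients is 130 + 1 = 131.

131


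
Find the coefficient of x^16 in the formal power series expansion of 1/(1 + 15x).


Write 1/(1 + c x) = 1/(1 - (-c) x) and apply the geometric-series identity
1/(1 - y) = sum_{k>=0} y^k to get 1/(1 + c x) = sum_{k>=0} (-c)^k x^k.
So the coefficient of x^k is (-c)^k = (-1)^k * c^k.
Here c = 15 and k = 16:
(-15)^16 = 1 * 6568408355712890625 = 6568408355712890625

6568408355712890625


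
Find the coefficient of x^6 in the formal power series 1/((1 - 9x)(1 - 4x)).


By partial fractions or Cauchy convolution:
The coefficient equals sum_{k=0}^{6} 9^k * 4^(6-k).
= 953317

953317


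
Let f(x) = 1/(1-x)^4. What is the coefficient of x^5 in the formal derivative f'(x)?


Differentiate: d/dx [ 1/(1-x)^r ] = r / (1-x)^(r+1).
Here r = 4, so f'(x) = 4 / (1-x)^5.
The expansion of 1/(1-x)^(r+1) has coefficient of x^n equal to C(n+r, r).
So the coefficient of x^5 in f'(x) is
4 * C(9, 4) = 4 * 126 = 504

504


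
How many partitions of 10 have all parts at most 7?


Using the generating function (1-x)^(-1)(1-x^2)^(-1)...(1-x^7)^(-1),
the coefficient of x^10 counts these restricted partitions.
Result = 38

38


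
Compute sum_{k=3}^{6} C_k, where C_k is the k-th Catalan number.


C_3 through C_6: 5, 14, 42, 132
Sum = 5 + 14 + 42 + 132
= 193

193


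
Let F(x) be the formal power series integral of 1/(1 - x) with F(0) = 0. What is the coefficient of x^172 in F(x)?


1/(1 - x) = sum_{k>=0} x^k. Integrating termwise and using F(0) = 0 gives
F(x) = sum_{k>=0} x^(k+1) / (k+1) = sum_{m>=1} x^m / m = -ln(1 - x).
So the coefficient of x^172 is 1/172 = 1/172.

1/172


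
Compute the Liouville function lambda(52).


The Liouville function is lambda(k) = (-1)^Omega(k), where Omega(k) counts the prime factors of k with multiplicity.
Factoring: 52 = 2 * 2 * 13, so Omega(52) = 3.
lambda(52) = (-1)^3 = -1.

-1


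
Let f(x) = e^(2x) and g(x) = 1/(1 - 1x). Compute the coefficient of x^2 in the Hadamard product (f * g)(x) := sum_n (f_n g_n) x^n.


Expanding: f_k = 2^k/k! (from e^(2x)) and g_k = 1^k (from 1/(1 - 1x)). So the Hadamard coefficient (f * g)_k = 2^k 1^k / k! = (2)^k / k!.
For k = 2: 2^2/2! = 4/2 = 2.

2


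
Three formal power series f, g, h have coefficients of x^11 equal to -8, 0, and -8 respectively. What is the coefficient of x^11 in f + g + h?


Series addition is componentwise:
-8 + 0 + -8
= -16

-16


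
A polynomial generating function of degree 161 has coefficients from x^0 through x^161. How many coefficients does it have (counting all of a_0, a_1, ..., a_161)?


A polynomial of degree 161 takes the form a_0 + a_1 x + ... + a_161 x^161.
The number of coefficients is 161 + 1 = 162.

162


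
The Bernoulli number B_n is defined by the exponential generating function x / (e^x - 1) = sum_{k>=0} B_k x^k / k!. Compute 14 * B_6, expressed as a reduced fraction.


Bernoulli numbers can also be computed recursively via B_0 = 1 and sum_{j=0}^{m} C(m+1, j) B_j = 0 for m >= 1. Odd-index Bernoulli numbers vanish for k >= 3.
Computing B_6 = 1/42, so 14 * B_6 = 14 * 1/42 = 1/3.

1/3


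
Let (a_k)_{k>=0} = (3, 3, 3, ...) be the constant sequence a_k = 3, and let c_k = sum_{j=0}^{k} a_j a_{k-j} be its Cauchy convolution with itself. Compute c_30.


Since a_j = 3 for all j >= 0, the convolution sum becomes
c_k = sum_{j=0}^{k} 3 * 3 = 9 * (k + 1).
Equivalently, the generating function of (a_k) is 3/(1 - x) and its square is 9/(1 - x)^2 = sum_{k>=0} 9(k + 1) x^k.
For k = 30: 9 * 31 = 279.

279


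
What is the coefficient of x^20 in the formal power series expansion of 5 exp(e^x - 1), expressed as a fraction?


exp(e^x - 1) is the exponential generating function for the Bell numbers Bell_k: exp(e^x - 1) = sum_{k>=0} Bell_k x^k / k!.
So the coefficient of x^20 in 5 exp(e^x - 1) is 5 Bell_20 / 20!.
Computing: Bell_20 = 51724158235372 and 20! = 2432902008176640000, giving
5 * 51724158235372/2432902008176640000 = 263898766507/2482553069568000.

263898766507/2482553069568000


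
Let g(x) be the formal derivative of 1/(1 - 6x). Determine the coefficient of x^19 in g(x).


Differentiate termwise: d/dx sum_{k>=0} 6^k x^k = sum_{k>=1} k 6^k x^(k-1) = sum_{j>=0} (j+1) 6^(j+1) x^j.
Equivalently, d/dx [1/(1 - 6x)] = 6/(1 - 6x)^2.
For j = 19: 20 * 6^20 = 20 * 3656158440062976 = 73123168801259520.

73123168801259520


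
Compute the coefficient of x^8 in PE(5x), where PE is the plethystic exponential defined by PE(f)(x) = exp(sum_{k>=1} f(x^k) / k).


With f(x) = 5x, the exponent is sum_{k>=1} 5 x^k / k = 5 * (-ln(1 - x)). Exponentiating:
PE(5x) = exp(-5 ln(1 - x)) = 1/(1 - x)^5.
By the negative binomial expansion, [x^n] 1/(1 - x)^5 = C(n + 4, 4).
For n = 8: C(12, 4) = 495.

495


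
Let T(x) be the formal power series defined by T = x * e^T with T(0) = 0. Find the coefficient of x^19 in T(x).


Apply the Lagrange inversion formula: if T = x * phi(T) with phi(t) = e^t, then
[x^n] T = (1/n) [t^(n-1)] phi(t)^n = (1/n) [t^(n-1)] e^(n t) = (1/n) * n^(n-1) / (n-1)! = n^(n-1) / n!.
When c = 1 this is the Cayley count of rooted labeled trees on n vertices, divided by n!.
For n = 19: 19^18 / 19! = 104127350297911241532841/121645100408832000 = 5480386857784802185939/6402373705728000.

5480386857784802185939/6402373705728000


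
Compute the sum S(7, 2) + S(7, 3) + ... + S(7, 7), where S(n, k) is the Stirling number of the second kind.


By definition, S(n, k) counts partitions of an n-set into exactly k nonempty blocks.
Computing row n = 7 for k = 2..7:
S(7, k): 63, 301, 350, 140, 21, 1
Sum = 876.

876


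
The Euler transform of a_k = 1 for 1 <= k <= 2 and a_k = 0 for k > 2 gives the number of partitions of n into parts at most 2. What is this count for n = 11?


Partitions of 11 into parts at most 2:
Using generating function (1-x)^(-1)(1-x^2)^(-1),
the coefficient of x^11 = 6

6


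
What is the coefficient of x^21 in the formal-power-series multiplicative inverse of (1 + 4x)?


The inverse is 1/(1 + 4x). Apply the geometric identity 1/(1 - y) = sum_{k>=0} y^k with y = -4x:
1/(1 + 4x) = sum_{k>=0} (-4)^k x^k.
So the coefficient of x^21 is (-4)^21 = -4398046511104.

-4398046511104


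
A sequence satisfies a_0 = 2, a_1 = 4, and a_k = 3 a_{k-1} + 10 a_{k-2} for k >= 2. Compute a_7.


The characteristic equation is t^2 - 3 t - 10 = 0, with roots r_1 = 5 and r_2 = -2 (so c_1 = r_1 + r_2, c_2 = -r_1 r_2 as required).
One can use the closed form a_n = A r_1^n + B r_2^n, but direct iteration is more reliable:
a_0 = 2, a_1 = 4, a_2 = 32, a_3 = 136, a_4 = 728, a_5 = 3544, a_6 = 17912, a_7 = 89176.
So a_7 = 89176.

89176


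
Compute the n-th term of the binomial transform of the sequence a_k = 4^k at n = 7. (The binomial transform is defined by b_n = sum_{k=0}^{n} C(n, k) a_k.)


With a_k = 4^k, b_n = sum_{k=0}^{n} C(n, k) 4^k = (1 + 4)^n by the binomial theorem.
For n = 7: (1 + 4)^7 = 5^7 = 78125.

78125


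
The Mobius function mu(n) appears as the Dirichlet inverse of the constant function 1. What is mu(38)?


38 = 2 * 19 (all distinct primes).
mu(38) = (-1)^2 = 1

1


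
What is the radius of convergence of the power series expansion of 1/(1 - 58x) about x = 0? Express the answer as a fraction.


Expanding 1/(1 - 58x) = sum_{k>=0} 58^k x^k, the series converges when |58x| < 1, i.e., |x| < 1/58.
So the radius of convergence is 1/58 = 1/58.

1/58


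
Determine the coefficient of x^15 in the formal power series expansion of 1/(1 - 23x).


The geometric series identity gives 1/(1 - c x) = sum_{k>=0} c^k x^k, so the coefficient of x^k is c^k.
Here c = 23 and k = 15.
Computing: 23^15 = 266635235464391245607

266635235464391245607


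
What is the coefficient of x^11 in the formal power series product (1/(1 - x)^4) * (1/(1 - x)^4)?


Combine the factors: (1/(1 - x)^4) * (1/(1 - x)^4) = 1/(1 - x)^8.
Then use 1/(1 - x)^r = sum_{k>=0} C(k + r - 1, r - 1) x^k with r = 8 and k = 11:
C(18, 7) = 31824.

31824


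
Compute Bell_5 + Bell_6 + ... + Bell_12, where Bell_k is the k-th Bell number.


Recall Bell_k counts set partitions of a k-set (with Bell_0 = 1 by convention).
Bell_5 through Bell_12: 52, 203, 877, 4140, 21147, 115975, 678570, 4213597
Sum = 52 + 203 + 877 + 4140 + 21147 + 115975 + 678570 + 4213597 = 5034561.

5034561


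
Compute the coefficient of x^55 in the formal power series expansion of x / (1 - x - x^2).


Let f(x) = sum_{k>=0} a_k x^k. Multiplying f(x) * (1 - x - x^2) = x and matching coefficients gives a_0 = 0, a_1 = 1, and a_k = a_{k-1} + a_{k-2} for k >= 2. These are the Fibonacci numbers F_k.
Iterating from F_0 = 0, F_1 = 1:
F_0=0, F_1=1, F_2=1, F_3=2, F_4=3, F_5=5, F_6=8, F_7=13, F_8=21, F_9=34, ...
F_55 = 139583862445.

139583862445


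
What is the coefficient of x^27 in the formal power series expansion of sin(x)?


The Maclaurin series is sin(t) = sum_{k>=0} (-1)^k t^(2k+1) / (2k+1)!, so substituting t = x, only odd powers of x are nonzero, with coefficient of x^(2k+1) equal to (-1)^k / (2k+1)!.
Write 27 = 2*13 + 1, giving the coefficient (-1)^13 / 27! = -1/10888869450418352160768000000 = -1/10888869450418352160768000000.

-1/10888869450418352160768000000


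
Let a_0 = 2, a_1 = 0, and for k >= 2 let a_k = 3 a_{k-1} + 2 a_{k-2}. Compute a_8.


Iterating the recurrence forward:
a_0 = 2
a_1 = 0
a_2 = 3*0 + 2*2 = 4
a_3 = 3*4 + 2*0 = 12
a_4 = 3*12 + 2*4 = 44
a_5 = 3*44 + 2*12 = 156
a_6 = 3*156 + 2*44 = 556
a_7 = 3*556 + 2*156 = 1980
a_8 = 3*1980 + 2*556 = 7052
So a_8 = 7052.

7052


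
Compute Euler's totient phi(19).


phi(n) counts integers in [1, n] coprime to n. Using the multiplicative formula phi(n) = n * prod_{p | n} (1 - 1/p):
19 = 19, so
phi(19) = 19 * (1 - 1/19) = 18.

18


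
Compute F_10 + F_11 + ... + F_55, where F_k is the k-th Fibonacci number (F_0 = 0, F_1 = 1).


Use the identity sum_{k=0}^{N} F_k = F_{N+2} - 1 (which follows from F_{k+2} - F_{k+1} = F_k). Then
sum_{k=10}^{55} F_k = (F_{57} - 1) - (F_{11} - 1) = F_{57} - F_{11}.
Computing: F_{57} = 365435296162, F_{11} = 89, so
Sum = 365435296162 - 89 = 365435296073.

365435296073


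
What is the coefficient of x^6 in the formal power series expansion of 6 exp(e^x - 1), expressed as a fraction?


exp(e^x - 1) is the exponential generating function for the Bell numbers Bell_k: exp(e^x - 1) = sum_{k>=0} Bell_k x^k / k!.
So the coefficient of x^6 in 6 exp(e^x - 1) is 6 Bell_6 / 6!.
Computing: Bell_6 = 203 and 6! = 720, giving
6 * 203/720 = 203/120.

203/120


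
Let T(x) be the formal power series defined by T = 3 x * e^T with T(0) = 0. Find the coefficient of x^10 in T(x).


Apply the Lagrange inversion formula: if T = 3 x * phi(T) with phi(t) = e^t, then
[x^n] T = 3^n * (1/n) [t^(n-1)] phi(t)^n = 3^n * (1/n) [t^(n-1)] e^(n t) = 3^n * (1/n) * n^(n-1) / (n-1)! = 3^n * n^(n-1) / n!.
When c = 1 this is the Cayley count of rooted labeled trees on n vertices, divided by n!.
For n = 10: 3^10 * 10^9 / 10! = 59049 * 1000000000/3628800 = 113906250/7.

113906250/7


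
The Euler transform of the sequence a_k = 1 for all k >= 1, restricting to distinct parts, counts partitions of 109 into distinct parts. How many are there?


Partitions of 109 into distinct parts can be computed via generating function.
Product (1+x)(1+x^2)(1+x^3)...
The coefficient of x^109 = 927406

927406


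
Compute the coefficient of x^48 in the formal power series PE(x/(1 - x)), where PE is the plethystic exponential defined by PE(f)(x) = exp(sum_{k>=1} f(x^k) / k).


For f(x) = x/(1 - x) we have
sum_{k>=1} f(x^k) / k = sum_{k>=1} (1/k) * x^k / (1 - x^k) = sum_{k, m >= 1} x^(k m) / k,
which after exponentiating simplifies to
PE(x/(1 - x)) = prod_{k>=1} 1 / (1 - x^k).
This is the generating function for the partition function p(n), so the coefficient of x^48 is p(48).
Computing p(48) by dynamic programming over parts 1, 2, ..., 48: p(48) = 147273.

147273


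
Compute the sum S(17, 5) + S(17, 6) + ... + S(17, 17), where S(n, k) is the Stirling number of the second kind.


By definition, S(n, k) counts partitions of an n-set into exactly k nonempty blocks.
Computing row n = 17 for k = 5..17:
S(17, k): 5652751651, 17505749898, 25708104786, 20415995028, 9528822303, 2758334150, 512060978, 62022324, 4910178, 249900, 7820, 136, 1
Sum = 82149009153.

82149009153


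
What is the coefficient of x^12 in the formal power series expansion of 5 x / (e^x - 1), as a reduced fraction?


The exponential generating function for Bernoulli numbers is
x / (e^x - 1) = sum_{k>=0} B_k x^k / k!.
So the coefficient of x^12 in 5 x / (e^x - 1) is 5 B_12 / 12!.
Computing: B_12 = -691/2730, 12! = 479001600, giving
5 * -691/2730 / 479001600 = -691/261534873600.

-691/261534873600


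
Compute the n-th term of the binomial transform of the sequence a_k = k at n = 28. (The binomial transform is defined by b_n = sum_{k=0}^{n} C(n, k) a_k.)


With a_k = k, b_n = sum_{k=0}^{n} C(n, k) k. Using k * C(n, k) = n * C(n-1, k-1) gives b_n = n * sum_{k>=1} C(n-1, k-1) = n * 2^(n-1).
For n = 28: 28 * 2^27 = 28 * 134217728 = 3758096384.

3758096384


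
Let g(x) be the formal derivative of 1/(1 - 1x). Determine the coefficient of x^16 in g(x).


Differentiate termwise: d/dx sum_{k>=0} 1^k x^k = sum_{k>=1} k 1^k x^(k-1) = sum_{j>=0} (j+1) 1^(j+1) x^j.
Equivalently, d/dx [1/(1 - 1x)] = 1/(1 - 1x)^2.
For j = 16: 17 * 1^17 = 17 * 1 = 17.

17


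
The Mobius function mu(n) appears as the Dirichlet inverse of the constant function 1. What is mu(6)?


6 = 2 * 3 (all distinct primes).
mu(6) = (-1)^2 = 1

1


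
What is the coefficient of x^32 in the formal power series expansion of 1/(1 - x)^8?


The negative binomial / multiset identity is
1/(1 - x)^r = sum_{k>=0} C(k + r - 1, r - 1) x^k.
Here r = 8 and k = 32, so the coefficient is
C(32 + 7, 7) = C(39, 7)
= 15380937

15380937


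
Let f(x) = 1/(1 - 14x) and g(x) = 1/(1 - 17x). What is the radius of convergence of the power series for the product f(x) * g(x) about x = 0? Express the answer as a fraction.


The radius of 1/(1 - 14x) is 1/14 (nearest singularity at x = 1/14), and the radius of 1/(1 - 17x) is 1/17.
The product f(x)*g(x) = 1/((1 - 14x)(1 - 17x)) has singularities at both 1/14 and 1/17, so its radius of convergence is the distance to the nearest one:
min(1/14, 1/17) = 1/17.

1/17


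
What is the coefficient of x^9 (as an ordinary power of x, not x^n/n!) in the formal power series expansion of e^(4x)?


The exponential series is e^y = sum_{k>=0} y^k / k!. Substituting y = 4x gives
e^(4x) = sum_{k>=0} 4^k x^k / k!.
So the coefficient of x^n is a^n/n! with a = 4, n = 9:
4^9 / 9! = 262144/362880 = 2048/2835

2048/2835


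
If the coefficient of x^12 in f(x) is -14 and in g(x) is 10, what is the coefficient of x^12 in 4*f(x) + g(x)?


Scalar multiplication scales coefficients: 4 * -14 = -56.
Then add the g coefficient: -56 + 10
= -46

-46


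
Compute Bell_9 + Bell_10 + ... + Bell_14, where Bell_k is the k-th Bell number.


Recall Bell_k counts set partitions of a k-set (with Bell_0 = 1 by convention).
Bell_9 through Bell_14: 21147, 115975, 678570, 4213597, 27644437, 190899322
Sum = 21147 + 115975 + 678570 + 4213597 + 27644437 + 190899322 = 223573048.

223573048


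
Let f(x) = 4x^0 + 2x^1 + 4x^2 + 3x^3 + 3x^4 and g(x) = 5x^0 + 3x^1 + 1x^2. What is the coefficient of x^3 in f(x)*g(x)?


Cauchy product at x^3:
2*1 + 4*3 + 3*5
= 29

29


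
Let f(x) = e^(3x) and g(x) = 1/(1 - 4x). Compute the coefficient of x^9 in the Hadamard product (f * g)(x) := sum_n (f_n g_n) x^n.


Expanding: f_k = 3^k/k! (from e^(3x)) and g_k = 4^k (from 1/(1 - 4x)). So the Hadamard coefficient (f * g)_k = 3^k 4^k / k! = (12)^k / k!.
For k = 9: 12^9/9! = 5159780352/362880 = 497664/35.

497664/35


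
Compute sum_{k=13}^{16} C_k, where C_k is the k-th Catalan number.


C_13 through C_16: 742900, 2674440, 9694845, 35357670
Sum = 742900 + 2674440 + 9694845 + 35357670
= 48469855

48469855


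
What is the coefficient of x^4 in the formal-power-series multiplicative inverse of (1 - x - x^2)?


Let the inverse be f(x) = sum_{k>=0} a_k x^k. From f(x) * (1 - x - x^2) = 1 and matching coefficients:
 x^0: a_0 = 1.
 x^1: a_1 - a_0 = 0, so a_1 = 1.
 x^k (k >= 2): a_k - a_{k-1} - a_{k-2} = 0, i.e. a_k = a_{k-1} + a_{k-2}.
This is the Fibonacci-type recurrence shifted so that a_0 = a_1 = 1.
Iterating: a_0=1, a_1=1, a_2=2, a_3=3, a_4=5
a_4 = 5.

5


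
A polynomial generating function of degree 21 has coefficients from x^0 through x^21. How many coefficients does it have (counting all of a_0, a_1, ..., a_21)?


A polynomial of degree 21 takes the form a_0 + a_1 x + ... + a_21 x^21.
The number of coefficients is 21 + 1 = 22.

22


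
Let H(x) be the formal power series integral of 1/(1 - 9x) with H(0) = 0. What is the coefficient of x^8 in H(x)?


1/(1 - 9x) = sum_{k>=0} 9^k x^k. Integrating termwise with H(0) = 0:
H(x) = sum_{k>=0} 9^k x^(k+1) / (k+1) = sum_{m>=1} 9^(m-1) x^m / m.
For m = 8: 9^7/8 = 4782969/8 = 4782969/8.

4782969/8


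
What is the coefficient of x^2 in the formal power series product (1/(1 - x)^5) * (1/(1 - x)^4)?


Combine the factors: (1/(1 - x)^5) * (1/(1 - x)^4) = 1/(1 - x)^9.
Then use 1/(1 - x)^r = sum_{k>=0} C(k + r - 1, r - 1) x^k with r = 9 and k = 2:
C(10, 8) = 45.

45


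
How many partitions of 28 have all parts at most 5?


Using the generating function (1-x)^(-1)(1-x^2)^(-1)...(1-x^5)^(-1),
the coefficient of x^28 counts these restricted partitions.
Result = 540

540


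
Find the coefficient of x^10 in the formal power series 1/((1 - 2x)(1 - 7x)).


By partial fractions or Cauchy convolution:
The coefficient equals sum_{k=0}^{10} 2^k * 7^(10-k).
= 395464939

395464939


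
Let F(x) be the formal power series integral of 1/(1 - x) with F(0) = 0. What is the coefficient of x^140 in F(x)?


1/(1 - x) = sum_{k>=0} x^k. Integrating termwise and using F(0) = 0 gives
F(x) = sum_{k>=0} x^(k+1) / (k+1) = sum_{m>=1} x^m / m = -ln(1 - x).
So the coefficient of x^140 is 1/140 = 1/140.

1/140


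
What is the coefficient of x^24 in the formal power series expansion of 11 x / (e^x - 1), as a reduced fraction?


The exponential generating function for Bernoulli numbers is
x / (e^x - 1) = sum_{k>=0} B_k x^k / k!.
So the coefficient of x^24 in 11 x / (e^x - 1) is 11 B_24 / 24!.
Computing: B_24 = -236364091/2730, 24! = 620448401733239439360000, giving
11 * -236364091/2730 / 620448401733239439360000 = -236364091/153984012430158515404800000.

-236364091/153984012430158515404800000


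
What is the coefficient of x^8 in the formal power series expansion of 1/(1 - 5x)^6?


The general identity 1/(1 - c x)^r = sum_{k>=0} c^k C(k + r - 1, r - 1) x^k follows by substituting y = c x into 1/(1 - y)^r = sum_{k>=0} C(k + r - 1, r - 1) y^k.
For c = 5, r = 6, k = 8:
5^8 * C(13, 5) = 390625 * 1287 = 502734375.

502734375


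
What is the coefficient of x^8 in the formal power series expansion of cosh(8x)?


The Maclaurin series is cosh(t) = sum_{m>=0} t^(2m) / (2m)!, so substituting t = 8x, only even powers of x are nonzero, with coefficient of x^(2m) equal to 8^(2m) / (2m)!.
For x^8 the coefficient is 8^8/8! = 16777216/40320 = 131072/315.

131072/315


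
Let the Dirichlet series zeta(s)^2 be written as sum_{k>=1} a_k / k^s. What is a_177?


The Dirichlet convolution of the constant function 1 with itself gives (1 * 1)(k) = sum_{d | k} 1 = d(k), the number of positive divisors of k.
Since zeta(s) = sum_{k>=1} 1/k^s, we have zeta(s)^2 = sum_{k>=1} d(k)/k^s, so a_k = d(k).
For k = 177: the divisors are 1, 3, 59, 177.
Count = 4.

4


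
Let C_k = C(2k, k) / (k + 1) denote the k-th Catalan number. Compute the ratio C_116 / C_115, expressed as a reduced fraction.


Using C_k = (2k)! / (k! (k+1)!), the ratio C_{k+1}/C_k simplifies to
C_{k+1}/C_k = [(2k+2)! / ((k+1)! (k+2)!)] * [k! (k+1)! / (2k)!]
 = (2k+2)(2k+1) / ((k+1)(k+2)) = 2(2k+1) / (k+2).
For k = 115: 2(2*115 + 1) / (115 + 2) = 462/117 = 154/39.

154/39


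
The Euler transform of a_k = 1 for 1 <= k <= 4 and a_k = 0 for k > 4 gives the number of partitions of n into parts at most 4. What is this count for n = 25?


Partitions of 25 into parts at most 4:
Using generating function (1-x)^(-1)(1-x^2)^(-1)...(1-x^4)^(-1),
the coefficient of x^25 = 185

185


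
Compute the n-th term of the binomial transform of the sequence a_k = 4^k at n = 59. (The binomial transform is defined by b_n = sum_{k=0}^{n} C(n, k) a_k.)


With a_k = 4^k, b_n = sum_{k=0}^{n} C(n, k) 4^k = (1 + 4)^n by the binomial theorem.
For n = 59: (1 + 4)^59 = 5^59 = 173472347597680709441192448139190673828125.

173472347597680709441192448139190673828125


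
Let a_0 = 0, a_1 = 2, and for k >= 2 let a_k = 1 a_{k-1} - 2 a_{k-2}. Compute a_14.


Iterating the recurrence forward:
a_0 = 0
a_1 = 2
a_2 = 1*2 - 2*0 = 2
a_3 = 1*2 - 2*2 = -2
a_4 = 1*-2 - 2*2 = -6
a_5 = 1*-6 - 2*-2 = -2
a_6 = 1*-2 - 2*-6 = 10
a_7 = 1*10 - 2*-2 = 14
a_8 = 1*14 - 2*10 = -6
a_9 = 1*-6 - 2*14 = -34
a_10 = 1*-34 - 2*-6 = -22
a_11 = 1*-22 - 2*-34 = 46
a_12 = 1*46 - 2*-22 = 90
a_13 = 1*90 - 2*46 = -2
a_14 = 1*-2 - 2*90 = -182
So a_14 = -182.

-182


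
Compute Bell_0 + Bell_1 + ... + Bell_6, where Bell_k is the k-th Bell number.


Recall Bell_k counts set partitions of a k-set (with Bell_0 = 1 by convention).
Bell_0 through Bell_6: 1, 1, 2, 5, 15, 52, 203
Sum = 1 + 1 + 2 + 5 + 15 + 52 + 203 = 279.

279


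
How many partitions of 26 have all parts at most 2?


Using the generating function (1-x)^(-1)(1-x^2)^(-1),
the coefficient of x^26 counts these restricted partitions.
Result = 14

14


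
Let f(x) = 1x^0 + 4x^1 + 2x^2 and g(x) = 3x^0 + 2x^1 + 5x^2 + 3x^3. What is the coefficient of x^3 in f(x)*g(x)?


Cauchy product at x^3:
1*3 + 4*5 + 2*2
= 27

27


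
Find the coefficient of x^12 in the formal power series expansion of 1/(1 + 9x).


Write 1/(1 + c x) = 1/(1 - (-c) x) and apply the geometric-series identity
1/(1 - y) = sum_{k>=0} y^k to get 1/(1 + c x) = sum_{k>=0} (-c)^k x^k.
So the coefficient of x^k is (-c)^k = (-1)^k * c^k.
Here c = 9 and k = 12:
(-9)^12 = 1 * 282429536481 = 282429536481

282429536481


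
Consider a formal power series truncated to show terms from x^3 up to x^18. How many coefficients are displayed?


From x^3 to x^18 inclusive, the count is 18 - 3 + 1 = 16.

16


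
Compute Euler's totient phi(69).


phi(n) counts integers in [1, n] coprime to n. Using the multiplicative formula phi(n) = n * prod_{p | n} (1 - 1/p):
69 = 3 * 23, so
phi(69) = 69 * (1 - 1/3) * (1 - 1/23) = 44.

44


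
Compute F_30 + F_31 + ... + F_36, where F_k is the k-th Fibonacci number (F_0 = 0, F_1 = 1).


Use the identity sum_{k=0}^{N} F_k = F_{N+2} - 1 (which follows from F_{k+2} - F_{k+1} = F_k). Then
sum_{k=30}^{36} F_k = (F_{38} - 1) - (F_{31} - 1) = F_{38} - F_{31}.
Computing: F_{38} = 39088169, F_{31} = 1346269, so
Sum = 39088169 - 1346269 = 37741900.

37741900


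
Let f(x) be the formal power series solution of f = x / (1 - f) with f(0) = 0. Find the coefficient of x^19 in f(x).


Apply Lagrange inversion: f = x * phi(f) with phi(t) = 1/(1 - t), so
[x^n] f = (1/n) [t^(n-1)] phi(t)^n = (1/n) [t^(n-1)] (1 - t)^(-n) = (1/n) C(2n - 2, n - 1) = C_{n-1}.
For n = 19: C_18 = C(36, 18) / 19 = 9075135300/19 = 477638700 = 477638700.

477638700


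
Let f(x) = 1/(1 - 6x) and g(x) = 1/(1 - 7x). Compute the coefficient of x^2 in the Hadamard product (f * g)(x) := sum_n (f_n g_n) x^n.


f has coefficients f_k = 6^k and g has coefficients g_k = 7^k, so the Hadamard product has coefficient (f*g)_k = 6^k * 7^k = 42^k.
For k = 2: 42^2 = 1764.

1764


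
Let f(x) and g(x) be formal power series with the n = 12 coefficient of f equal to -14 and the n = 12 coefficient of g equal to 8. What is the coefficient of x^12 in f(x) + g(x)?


Addition of formal power series is termwise.
The coefficient of x^12 in f + g = -14 + 8
= -6

-6


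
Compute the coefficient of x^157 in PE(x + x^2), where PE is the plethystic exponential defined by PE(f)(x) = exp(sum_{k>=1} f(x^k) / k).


With f(x) = x + x^2, the exponent is sum_{k>=1} (x^k + x^(2k)) / k = -ln(1 - x) - ln(1 - x^2). Exponentiating:
PE(x + x^2) = 1 / ((1 - x)(1 - x^2)).
This is the generating function for partitions of n into parts of size 1 or 2. The number of 2's can be any j in 0..78, and the rest are 1's, so
[x^157] = floor(157/2) + 1 = 79.

79


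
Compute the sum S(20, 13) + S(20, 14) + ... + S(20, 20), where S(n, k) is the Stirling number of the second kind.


By definition, S(n, k) counts partitions of an n-set into exactly k nonempty blocks.
Computing row n = 20 for k = 13..20:
S(20, k): 61068660380, 6302524580, 452329200, 22350954, 741285, 15675, 190, 1
Sum = 67846622265.

67846622265


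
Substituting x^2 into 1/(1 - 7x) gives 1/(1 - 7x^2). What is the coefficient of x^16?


The coefficient of x^(2m) in 1/(1 - 7x^2) is 7^m.
With n = 16 = 2*8, the coefficient is 7^8 = 5764801.

5764801


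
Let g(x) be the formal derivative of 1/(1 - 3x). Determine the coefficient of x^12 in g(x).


Differentiate termwise: d/dx sum_{k>=0} 3^k x^k = sum_{k>=1} k 3^k x^(k-1) = sum_{j>=0} (j+1) 3^(j+1) x^j.
Equivalently, d/dx [1/(1 - 3x)] = 3/(1 - 3x)^2.
For j = 12: 13 * 3^13 = 13 * 1594323 = 20726199.

20726199


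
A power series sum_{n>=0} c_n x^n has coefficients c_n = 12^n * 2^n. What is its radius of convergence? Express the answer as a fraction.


By the root test (Cauchy-Hadamard), the radius is R = 1 / limsup_n |c_n|^(1/n).
Here |c_n|^(1/n) = (12^n * 2^n)^(1/n) = 12 * 2 = 24 for all n.
So R = 1/24 = 1/24.

1/24


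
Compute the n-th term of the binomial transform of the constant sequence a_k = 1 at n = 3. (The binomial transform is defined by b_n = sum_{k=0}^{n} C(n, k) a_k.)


With a_k = 1 for all k, b_n = sum_{k=0}^{n} C(n, k) = 2^n by the binomial theorem.
For n = 3: 2^3 = 8.

8


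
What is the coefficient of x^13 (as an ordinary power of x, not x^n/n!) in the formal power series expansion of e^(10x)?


The exponential series is e^y = sum_{k>=0} y^k / k!. Substituting y = 10x gives
e^(10x) = sum_{k>=0} 10^k x^k / k!.
So the coefficient of x^n is a^n/n! with a = 10, n = 13:
10^13 / 13! = 10000000000000/6227020800 = 390625000/243243

390625000/243243


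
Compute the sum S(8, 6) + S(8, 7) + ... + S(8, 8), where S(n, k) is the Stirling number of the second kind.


By definition, S(n, k) counts partitions of an n-set into exactly k nonempty blocks.
Computing row n = 8 for k = 6..8:
S(8, k): 266, 28, 1
Sum = 295.

295


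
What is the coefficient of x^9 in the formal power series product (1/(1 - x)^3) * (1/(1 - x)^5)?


Combine the factors: (1/(1 - x)^3) * (1/(1 - x)^5) = 1/(1 - x)^8.
Then use 1/(1 - x)^r = sum_{k>=0} C(k + r - 1, r - 1) x^k with r = 8 and k = 9:
C(16, 7) = 11440.

11440


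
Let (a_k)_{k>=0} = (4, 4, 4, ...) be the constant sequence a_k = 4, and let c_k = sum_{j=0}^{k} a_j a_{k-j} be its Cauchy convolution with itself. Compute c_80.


Since a_j = 4 for all j >= 0, the convolution sum becomes
c_k = sum_{j=0}^{k} 4 * 4 = 16 * (k + 1).
Equivalently, the generating function of (a_k) is 4/(1 - x) and its square is 16/(1 - x)^2 = sum_{k>=0} 16(k + 1) x^k.
For k = 80: 16 * 81 = 1296.

1296


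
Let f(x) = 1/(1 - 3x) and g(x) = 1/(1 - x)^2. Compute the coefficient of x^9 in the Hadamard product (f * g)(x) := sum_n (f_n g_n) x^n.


f has coefficients f_k = 3^k. For g = 1/(1 - x)^2 the coefficient is g_k = C(k + 1, 1) = k + 1. The Hadamard coefficient is (f * g)_k = 3^k * (k + 1).
For k = 9: 3^9 * 10 = 19683 * 10 = 196830.

196830


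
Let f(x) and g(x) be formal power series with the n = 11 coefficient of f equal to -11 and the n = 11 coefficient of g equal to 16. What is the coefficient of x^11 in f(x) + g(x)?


Addition of formal power series is termwise.
The coefficient of x^11 in f + g = -11 + 16
= 5

5


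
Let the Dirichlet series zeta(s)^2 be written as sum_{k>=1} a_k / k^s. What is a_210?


The Dirichlet convolution of the constant function 1 with itself gives (1 * 1)(k) = sum_{d | k} 1 = d(k), the number of positive divisors of k.
Since zeta(s) = sum_{k>=1} 1/k^s, we have zeta(s)^2 = sum_{k>=1} d(k)/k^s, so a_k = d(k).
For k = 210: the divisors are 1, 2, 3, 5, 6, 7, 10, 14, 15, 21, 30, 35, 42, 70, 105, 210.
Count = 16.

16


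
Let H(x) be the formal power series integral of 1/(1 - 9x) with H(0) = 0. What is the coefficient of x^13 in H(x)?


1/(1 - 9x) = sum_{k>=0} 9^k x^k. Integrating termwise with H(0) = 0:
H(x) = sum_{k>=0} 9^k x^(k+1) / (k+1) = sum_{m>=1} 9^(m-1) x^m / m.
For m = 13: 9^12/13 = 282429536481/13 = 282429536481/13.

282429536481/13


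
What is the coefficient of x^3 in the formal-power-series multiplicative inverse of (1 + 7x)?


The inverse is 1/(1 + 7x). Apply the geometric identity 1/(1 - y) = sum_{k>=0} y^k with y = -7x:
1/(1 + 7x) = sum_{k>=0} (-7)^k x^k.
So the coefficient of x^3 is (-7)^3 = -343.

-343


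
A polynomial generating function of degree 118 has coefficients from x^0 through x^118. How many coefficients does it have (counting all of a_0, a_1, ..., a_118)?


A polynomial of degree 118 takes the form a_0 + a_1 x + ... + a_118 x^118.
The number of coefficients is 118 + 1 = 119.

119


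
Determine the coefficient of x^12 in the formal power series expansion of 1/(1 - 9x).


The geometric series identity gives 1/(1 - c x) = sum_{k>=0} c^k x^k, so the coefficient of x^k is c^k.
Here c = 9 and k = 12.
Computing: 9^12 = 282429536481

282429536481


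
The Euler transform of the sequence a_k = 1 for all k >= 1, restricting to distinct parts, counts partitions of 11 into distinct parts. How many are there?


Partitions of 11 into distinct parts can be computed via generating function.
Product (1+x)(1+x^2)(1+x^3)...
The coefficient of x^11 = 12

12


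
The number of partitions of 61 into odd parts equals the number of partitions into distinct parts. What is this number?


Computing partitions of 61 into odd parts (1, 3, 5, ...):
Using the generating function prod_{k>=0} 1/(1-x^(2k+1)),
the count is 12076

12076


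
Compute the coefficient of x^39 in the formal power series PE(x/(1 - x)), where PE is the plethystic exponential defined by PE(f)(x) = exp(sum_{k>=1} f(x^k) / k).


For f(x) = x/(1 - x) we have
sum_{k>=1} f(x^k) / k = sum_{k>=1} (1/k) * x^k / (1 - x^k) = sum_{k, m >= 1} x^(k m) / k,
which after exponentiating simplifies to
PE(x/(1 - x)) = prod_{k>=1} 1 / (1 - x^k).
This is the generating function for the partition function p(n), so the coefficient of x^39 is p(39).
Computing p(39) by dynamic programming over parts 1, 2, ..., 39: p(39) = 31185.

31185


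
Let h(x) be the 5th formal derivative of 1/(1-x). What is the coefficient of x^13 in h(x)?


Differentiating 5 times: d^5/dx^5 [1/(1-x)] = 5!/(1-x)^6.
The expansion 1/(1-x)^6 = sum_{k>=0} C(k+5, 5) x^k, so the coefficient of x^n in 5!/(1-x)^6 is 5! * C(n+5, 5).
For n = 13: 120 * C(18, 5) = 120 * 8568 = 1028160

1028160


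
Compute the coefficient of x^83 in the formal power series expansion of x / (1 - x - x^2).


Let f(x) = sum_{k>=0} a_k x^k. Multiplying f(x) * (1 - x - x^2) = x and matching coefficients gives a_0 = 0, a_1 = 1, and a_k = a_{k-1} + a_{k-2} for k >= 2. These are the Fibonacci numbers F_k.
Iterating from F_0 = 0, F_1 = 1:
F_0=0, F_1=1, F_2=1, F_3=2, F_4=3, F_5=5, F_6=8, F_7=13, F_8=21, F_9=34, ...
F_83 = 99194853094755497.

99194853094755497


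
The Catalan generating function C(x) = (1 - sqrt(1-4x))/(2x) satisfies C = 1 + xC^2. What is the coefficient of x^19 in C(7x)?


Substituting x -> 7x scales the n-th coefficient by 7^n, so [x^19] C(7x) = 7^19 * C_19.
C_19 = C(2*19, 19)/(20) = 35345263800/20 = 1767263190.
So 7^19 * 1767263190 = 11398895185373143 * 1767263190 = 20144847867778182038506170.

20144847867778182038506170


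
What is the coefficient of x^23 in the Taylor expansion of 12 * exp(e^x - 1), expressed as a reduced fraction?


exp(e^x - 1) = sum_{k>=0} Bell_k x^k / k!, where Bell_k is the k-th Bell number.
So the coefficient of x^23 is 12 * Bell_23 / 23!.
Computing: Bell_23 = 44152005855084346 and 23! = 25852016738884976640000, giving
12 * 44152005855084346/25852016738884976640000 = 22076002927542173/1077167364120207360000.

22076002927542173/1077167364120207360000


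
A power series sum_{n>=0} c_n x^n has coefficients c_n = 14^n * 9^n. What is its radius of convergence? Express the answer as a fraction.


By the root test (Cauchy-Hadamard), the radius is R = 1 / limsup_n |c_n|^(1/n).
Here |c_n|^(1/n) = (14^n * 9^n)^(1/n) = 14 * 9 = 126 for all n.
So R = 1/126 = 1/126.

1/126


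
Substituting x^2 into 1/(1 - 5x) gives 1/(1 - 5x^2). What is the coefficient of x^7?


Since 1/(1 - 5x^2) only has even powers of x,
the coefficient of x^7 (odd) is 0.

0


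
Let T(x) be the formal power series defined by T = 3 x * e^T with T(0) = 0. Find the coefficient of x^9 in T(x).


Apply the Lagrange inversion formula: if T = 3 x * phi(T) with phi(t) = e^t, then
[x^n] T = 3^n * (1/n) [t^(n-1)] phi(t)^n = 3^n * (1/n) [t^(n-1)] e^(n t) = 3^n * (1/n) * n^(n-1) / (n-1)! = 3^n * n^(n-1) / n!.
When c = 1 this is the Cayley count of rooted labeled trees on n vertices, divided by n!.
For n = 9: 3^9 * 9^8 / 9! = 19683 * 43046721/362880 = 10460353203/4480.

10460353203/4480


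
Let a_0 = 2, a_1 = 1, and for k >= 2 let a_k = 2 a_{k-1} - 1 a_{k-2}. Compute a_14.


Iterating the recurrence forward:
a_0 = 2
a_1 = 1
a_2 = 2*1 - 1*2 = 0
a_3 = 2*0 - 1*1 = -1
a_4 = 2*-1 - 1*0 = -2
a_5 = 2*-2 - 1*-1 = -3
a_6 = 2*-3 - 1*-2 = -4
a_7 = 2*-4 - 1*-3 = -5
a_8 = 2*-5 - 1*-4 = -6
a_9 = 2*-6 - 1*-5 = -7
a_10 = 2*-7 - 1*-6 = -8
a_11 = 2*-8 - 1*-7 = -9
a_12 = 2*-9 - 1*-8 = -10
a_13 = 2*-10 - 1*-9 = -11
a_14 = 2*-11 - 1*-10 = -12
So a_14 = -12.

-12


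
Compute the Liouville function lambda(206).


The Liouville function is lambda(k) = (-1)^Omega(k), where Omega(k) counts the prime factors of k with multiplicity.
Factoring: 206 = 2 * 103, so Omega(206) = 2.
lambda(206) = (-1)^2 = 1.

1


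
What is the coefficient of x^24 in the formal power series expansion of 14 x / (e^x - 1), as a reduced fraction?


The exponential generating function for Bernoulli numbers is
x / (e^x - 1) = sum_{k>=0} B_k x^k / k!.
So the coefficient of x^24 in 14 x / (e^x - 1) is 14 B_24 / 24!.
Computing: B_24 = -236364091/2730, 24! = 620448401733239439360000, giving
14 * -236364091/2730 / 620448401733239439360000 = -236364091/120987438337981690675200000.

-236364091/120987438337981690675200000


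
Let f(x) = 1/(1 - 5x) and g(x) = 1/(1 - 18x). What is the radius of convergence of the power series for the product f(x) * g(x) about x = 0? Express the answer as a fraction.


The radius of 1/(1 - 5x) is 1/5 (nearest singularity at x = 1/5), and the radius of 1/(1 - 18x) is 1/18.
The product f(x)*g(x) = 1/((1 - 5x)(1 - 18x)) has singularities at both 1/5 and 1/18, so its radius of convergence is the distance to the nearest one:
min(1/5, 1/18) = 1/18.

1/18


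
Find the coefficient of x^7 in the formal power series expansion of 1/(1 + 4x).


Write 1/(1 + c x) = 1/(1 - (-c) x) and apply the geometric-series identity
1/(1 - y) = sum_{k>=0} y^k to get 1/(1 + c x) = sum_{k>=0} (-c)^k x^k.
So the coefficient of x^k is (-c)^k = (-1)^k * c^k.
Here c = 4 and k = 7:
(-4)^7 = -1 * 16384 = -16384

-16384


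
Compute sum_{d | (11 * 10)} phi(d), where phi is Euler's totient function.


First, 11 * 10 = 110. One classical identity is sum_{d | n} phi(d) = n (each k in [1, n] has a unique gcd with n, and among the k's with gcd(k, n) = n/d there are phi(d) of them). So the sum equals 110. We also verify directly:
Divisors of 110: 1, 2, 5, 10, 11, 22, 55, 110.
phi values: 1, 1, 4, 4, 10, 10, 40, 40.
Sum = 110.

110


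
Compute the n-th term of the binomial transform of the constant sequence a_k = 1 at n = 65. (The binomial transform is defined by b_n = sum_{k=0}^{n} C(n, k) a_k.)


With a_k = 1 for all k, b_n = sum_{k=0}^{n} C(n, k) = 2^n by the binomial theorem.
For n = 65: 2^65 = 36893488147419103232.

36893488147419103232


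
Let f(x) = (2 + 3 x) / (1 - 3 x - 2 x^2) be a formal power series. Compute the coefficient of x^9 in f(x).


Write f(x) = sum_{k>=0} a_k x^k. Multiplying both sides by 1 - 3 x - 2 x^2 gives
(1 - 3 x - 2 x^2) sum_{k>=0} a_k x^k = 2 + 3 x.
Matching coefficients:
 x^0: a_0 = 2
 x^1: a_1 - 3 a_0 = 3  =>  a_1 = 3*2 + 3 = 9
 x^k (k >= 2): a_k = 3 a_{k-1} + 2 a_{k-2}.
Iterating: a_2 = 31, a_3 = 111, a_4 = 395, a_5 = 1407, a_6 = 5011, a_7 = 17847, a_8 = 63563, a_9 = 226383.
So the coefficient of x^9 is 226383.

226383


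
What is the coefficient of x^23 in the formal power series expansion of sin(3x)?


The Maclaurin series is sin(t) = sum_{k>=0} (-1)^k t^(2k+1) / (2k+1)!, so substituting t = 3x, only odd powers of x are nonzero, with coefficient of x^(2k+1) equal to (-1)^k 3^(2k+1) / (2k+1)!.
Write 23 = 2*11 + 1, giving the coefficient (-1)^11 * 3^23 / 23! = -94143178827/25852016738884976640000 = -4782969/1313418520494080000.

-4782969/1313418520494080000


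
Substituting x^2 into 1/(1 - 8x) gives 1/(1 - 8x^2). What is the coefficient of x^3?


Since 1/(1 - 8x^2) only has even powers of x,
the coefficient of x^3 (odd) is 0.

0


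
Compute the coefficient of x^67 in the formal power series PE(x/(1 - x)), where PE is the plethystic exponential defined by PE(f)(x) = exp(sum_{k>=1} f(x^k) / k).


For f(x) = x/(1 - x) we have
sum_{k>=1} f(x^k) / k = sum_{k>=1} (1/k) * x^k / (1 - x^k) = sum_{k, m >= 1} x^(k m) / k,
which after exponentiating simplifies to
PE(x/(1 - x)) = prod_{k>=1} 1 / (1 - x^k).
This is the generating function for the partition function p(n), so the coefficient of x^67 is p(67).
Computing p(67) by dynamic programming over parts 1, 2, ..., 67: p(67) = 2679689.

2679689


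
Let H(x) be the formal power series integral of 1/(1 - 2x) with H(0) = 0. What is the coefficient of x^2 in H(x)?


1/(1 - 2x) = sum_{k>=0} 2^k x^k. Integrating termwise with H(0) = 0:
H(x) = sum_{k>=0} 2^k x^(k+1) / (k+1) = sum_{m>=1} 2^(m-1) x^m / m.
For m = 2: 2^1/2 = 2/2 = 1.

1


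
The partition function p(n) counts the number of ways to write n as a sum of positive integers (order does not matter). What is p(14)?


Using the generating function prod_{k>=1} 1/(1-x^k), we compute p(14).
By dynamic programming over parts 1 through 14:
p(14) = 135

135


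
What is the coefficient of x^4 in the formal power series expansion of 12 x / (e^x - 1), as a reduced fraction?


The exponential generating function for Bernoulli numbers is
x / (e^x - 1) = sum_{k>=0} B_k x^k / k!.
So the coefficient of x^4 in 12 x / (e^x - 1) is 12 B_4 / 4!.
Computing: B_4 = -1/30, 4! = 24, giving
12 * -1/30 / 24 = -1/60.

-1/60


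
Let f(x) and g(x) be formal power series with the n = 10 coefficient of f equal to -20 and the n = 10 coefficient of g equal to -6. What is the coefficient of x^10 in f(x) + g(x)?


Addition of formal power series is termwise.
The coefficient of x^10 in f + g = -20 + -6
= -26

-26
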